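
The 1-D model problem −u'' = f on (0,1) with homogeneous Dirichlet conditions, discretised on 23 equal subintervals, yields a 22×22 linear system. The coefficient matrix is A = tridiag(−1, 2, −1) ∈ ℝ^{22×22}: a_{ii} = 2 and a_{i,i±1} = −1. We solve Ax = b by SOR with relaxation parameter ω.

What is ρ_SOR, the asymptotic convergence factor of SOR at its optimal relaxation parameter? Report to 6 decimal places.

ρ_SOR = 0.760305

With n=22, ρ(Jacobi) = cos(π/23) = 0.990686.
√(1−ρ_J²) = |sin(π/23)| = 0.1361666
Then 2/(1+√(1−ρ_J²)) = 2/(1+0.1361666); ω* = 2/1.1361666 = 1.760305.
At ω = 1.760305 every |λ(B_ω)| = ω−1, so ρ_SOR = 0.760305.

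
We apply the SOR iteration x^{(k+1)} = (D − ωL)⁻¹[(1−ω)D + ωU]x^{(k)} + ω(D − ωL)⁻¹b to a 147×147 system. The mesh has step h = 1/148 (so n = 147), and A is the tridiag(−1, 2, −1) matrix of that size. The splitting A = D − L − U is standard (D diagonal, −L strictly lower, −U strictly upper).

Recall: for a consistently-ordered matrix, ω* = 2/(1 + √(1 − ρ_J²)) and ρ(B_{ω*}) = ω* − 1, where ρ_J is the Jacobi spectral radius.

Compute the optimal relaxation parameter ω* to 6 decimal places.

spectrum of D⁻¹(L+U) = {cos(kπ/148) : 1≤k≤147}; ρ_J = cos(π/148) = 0.999775.
root = sin(π/148) = 0.0212254  (since 1−cos² = sin²).
Young: ω* = 2/(1+√(1−ρ_J²)) = 2/(1+0.0212254) = 2/1.0212254 = 1.958432.
ρ(B_{ω*}) = ω*−1 = 0.958432

ω* = 1.958432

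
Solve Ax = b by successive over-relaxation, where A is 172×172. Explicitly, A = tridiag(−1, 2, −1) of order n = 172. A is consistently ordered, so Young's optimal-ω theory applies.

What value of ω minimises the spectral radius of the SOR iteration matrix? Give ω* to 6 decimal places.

ω* = 1.964331

[ρ_J] n=172: ρ(B_J) = cos(π/(n+1)) = cos(π/173) = 0.999835.
√(1−ρ_J²) = |sin(π/173)| = 0.0181585
ω* = 2/(1+0.0181585) = 1.964331
ρ_SOR = ω* − 1 = 1.964331 − 1 = 0.964331.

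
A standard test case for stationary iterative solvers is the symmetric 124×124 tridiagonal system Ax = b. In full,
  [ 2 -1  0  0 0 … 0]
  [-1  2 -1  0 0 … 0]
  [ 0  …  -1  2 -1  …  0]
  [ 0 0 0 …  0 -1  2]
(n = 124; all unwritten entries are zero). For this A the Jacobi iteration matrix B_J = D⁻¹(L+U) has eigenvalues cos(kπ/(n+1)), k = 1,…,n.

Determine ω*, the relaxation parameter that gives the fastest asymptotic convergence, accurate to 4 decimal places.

ω* = 1.9510

With n=124, ρ(Jacobi) = cos(π/125) = 0.9997.
√(1 − cos²(π/125)) = sin(π/125) ≈ 0.02513.
ω* = 2 / (1 + 0.02513) = 2 / 1.02513 ≈ 1.9510.
and ρ(B_{ω*}) = 1.9510 − 1 = 0.9510.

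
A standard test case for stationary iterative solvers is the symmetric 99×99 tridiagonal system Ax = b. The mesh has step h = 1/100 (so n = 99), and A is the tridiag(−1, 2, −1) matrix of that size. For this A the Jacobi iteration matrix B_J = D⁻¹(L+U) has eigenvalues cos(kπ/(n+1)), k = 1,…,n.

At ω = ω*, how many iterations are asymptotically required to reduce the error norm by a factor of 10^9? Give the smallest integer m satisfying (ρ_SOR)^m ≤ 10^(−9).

m = 330

B_J for the 99×99 system has eigenvalues cos(kπ/100); ρ_J = cos(π/100) = 0.9995066.
1 − cos²(π/100) = sin²(π/100) ⇒ √(1−ρ_J²) = sin(π/100) = 0.0314108.
[ω*] 2 ÷ (1 + 0.0314108) = 2 ÷ 1.0314108 = 1.9390916.
At ω = 1.9390916 every |λ(B_ω)| = ω−1, so ρ_SOR = 0.9390916.
ρ_SOR^m ≤ 10^(−9) ⇔ m ≥ 9·ln10/(−ln 0.9390916) = 20.7233/0.0628423 = 329.767; m = ⌈329.767⌉ = 330.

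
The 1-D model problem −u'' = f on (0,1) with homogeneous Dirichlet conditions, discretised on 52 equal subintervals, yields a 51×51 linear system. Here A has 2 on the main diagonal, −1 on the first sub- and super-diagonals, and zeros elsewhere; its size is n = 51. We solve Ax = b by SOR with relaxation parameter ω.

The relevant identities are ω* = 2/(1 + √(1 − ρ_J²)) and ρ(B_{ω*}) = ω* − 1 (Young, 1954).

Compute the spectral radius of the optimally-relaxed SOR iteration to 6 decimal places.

ρ_SOR = 0.886119

With n=51, ρ(Jacobi) = cos(π/52) = 0.998176.
1 − cos²(π/52) = sin²(π/52) ⇒ √(1−ρ_J²) = sin(π/52) = 0.0603785.
Then 2/(1+√(1−ρ_J²)) = 2/(1+0.0603785); ω* = 2/1.0603785 = 1.886119.
At ω = 1.886119 every |λ(B_ω)| = ω−1, so ρ_SOR = 0.886119.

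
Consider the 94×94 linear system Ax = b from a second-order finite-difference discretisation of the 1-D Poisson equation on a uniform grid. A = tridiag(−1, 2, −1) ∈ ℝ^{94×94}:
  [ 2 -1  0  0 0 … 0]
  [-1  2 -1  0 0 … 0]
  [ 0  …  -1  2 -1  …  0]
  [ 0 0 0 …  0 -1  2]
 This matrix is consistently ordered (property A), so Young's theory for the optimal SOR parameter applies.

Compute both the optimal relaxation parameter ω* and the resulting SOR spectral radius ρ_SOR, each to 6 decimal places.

½·tridiag(1,0,1) at n=94: λ_k = cos(kπ/95); max |λ| at k=1 ⇒ ρ_J = cos(π/95) ≈ 0.999453.
1 − cos²(π/95) = sin²(π/95) ⇒ √(1−ρ_J²) = sin(π/95) = 0.0330634.
[ω*] 2 ÷ (1 + 0.0330634) = 2 ÷ 1.0330634 = 1.935990.
[ρ_SOR] ω* − 1 = 0.935990.

ω* = 1.935990, ρ_SOR = 0.935990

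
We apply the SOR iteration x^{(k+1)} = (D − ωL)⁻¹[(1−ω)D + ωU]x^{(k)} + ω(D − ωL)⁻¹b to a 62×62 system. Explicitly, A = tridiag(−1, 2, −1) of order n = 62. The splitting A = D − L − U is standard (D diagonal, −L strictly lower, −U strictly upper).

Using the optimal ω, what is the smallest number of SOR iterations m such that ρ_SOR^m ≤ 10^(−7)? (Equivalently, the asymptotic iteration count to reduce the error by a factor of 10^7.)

m = 162

[ρ_J] n=62: ρ(B_J) = cos(π/(n+1)) = cos(π/63) = 0.9987569.
1 − cos²(π/63) = sin²(π/63) ⇒ √(1−ρ_J²) = sin(π/63) = 0.0498459.
ω* = 2 / (1 + 0.0498459) = 2 / 1.0498459 ≈ 1.9050415.
and ρ(B_{ω*}) = 1.9050415 − 1 = 0.9050415.
ρ_SOR^m ≤ 10^(−7) ⇔ m ≥ 7·ln10/(−ln 0.9050415) = 16.1181/0.0997745 = 161.545; m = ⌈161.545⌉ = 162.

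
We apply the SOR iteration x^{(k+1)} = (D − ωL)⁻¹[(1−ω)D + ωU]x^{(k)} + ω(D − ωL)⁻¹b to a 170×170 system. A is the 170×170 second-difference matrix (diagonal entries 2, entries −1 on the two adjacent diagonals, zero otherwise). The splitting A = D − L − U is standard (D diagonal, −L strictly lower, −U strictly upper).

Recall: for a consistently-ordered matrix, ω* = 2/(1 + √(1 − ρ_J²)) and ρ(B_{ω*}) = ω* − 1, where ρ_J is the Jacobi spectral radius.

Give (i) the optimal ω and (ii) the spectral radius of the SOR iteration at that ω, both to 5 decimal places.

ω* = 1.96392, ρ_SOR = 0.96392

n=170: λ(B_J) = 1 − λ(A)/2 = cos(kπ/171); k=1 gives ρ_J = 0.99983.
√(1−ρ_J²) = |sin(π/171)| = 0.018371
Then 2/(1+√(1−ρ_J²)) = 2/(1+0.018371); ω* = 2/1.018371 = 1.96392.
and ρ(B_{ω*}) = 1.96392 − 1 = 0.96392.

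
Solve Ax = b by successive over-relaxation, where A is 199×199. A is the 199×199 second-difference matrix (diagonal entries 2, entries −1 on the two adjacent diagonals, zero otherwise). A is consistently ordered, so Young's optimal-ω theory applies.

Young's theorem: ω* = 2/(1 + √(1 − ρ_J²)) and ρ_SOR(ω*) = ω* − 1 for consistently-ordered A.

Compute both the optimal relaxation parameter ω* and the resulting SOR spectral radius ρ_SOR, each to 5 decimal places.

n=199: λ(B_J) = 1 − λ(A)/2 = cos(kπ/200); k=1 gives ρ_J = 0.99988.
√(1−ρ_J²) simplifies to sin(π/200) = 0.015707.
ω* = 2 / (1 + 0.015707) = 2 / 1.015707 ≈ 1.96907.
ρ_SOR = ω* − 1 = 1.96907 − 1 = 0.96907.

ω* = 1.96907, ρ_SOR = 0.96907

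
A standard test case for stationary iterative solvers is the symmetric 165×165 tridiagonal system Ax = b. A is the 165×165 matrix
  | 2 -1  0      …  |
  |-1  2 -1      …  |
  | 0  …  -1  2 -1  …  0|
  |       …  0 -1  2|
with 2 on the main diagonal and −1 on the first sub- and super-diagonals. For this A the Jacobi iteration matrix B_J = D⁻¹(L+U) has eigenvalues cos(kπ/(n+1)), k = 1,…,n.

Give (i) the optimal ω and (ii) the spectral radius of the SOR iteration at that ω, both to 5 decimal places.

ω* = 1.96285, ρ_SOR = 0.96285

ρ_J = max_k |cos(kπ/166)| = cos(π/166) = 0.99982
√(1−ρ_J²) simplifies to sin(π/166) = 0.018924.
Young: ω* = 2/(1+√(1−ρ_J²)) = 2/(1+0.018924) = 2/1.018924 = 1.96285.
Hence ρ(B_{ω*}) = 1.96285 − 1 = 0.96285.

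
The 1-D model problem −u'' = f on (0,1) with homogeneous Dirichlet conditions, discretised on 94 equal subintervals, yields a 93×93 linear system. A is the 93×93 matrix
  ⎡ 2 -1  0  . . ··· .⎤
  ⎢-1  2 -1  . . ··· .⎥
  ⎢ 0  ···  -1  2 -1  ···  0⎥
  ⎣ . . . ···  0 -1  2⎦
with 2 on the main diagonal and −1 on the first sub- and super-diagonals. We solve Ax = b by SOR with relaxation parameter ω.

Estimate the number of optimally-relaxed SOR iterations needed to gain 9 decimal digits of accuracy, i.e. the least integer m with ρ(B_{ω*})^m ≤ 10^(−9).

spectrum of D⁻¹(L+U) = {cos(kπ/94) : 1≤k≤93}; ρ_J = cos(π/94) = 0.9994416.
root = sin(π/94) = 0.0334150  (since 1−cos² = sin²).
[ω*] 2 ÷ (1 + 0.0334150) = 2 ÷ 1.0334150 = 1.9353309.
ρ(B_{ω*}) = ω*−1 = 0.9353309
For 9 digits: m = 9·ln10 / (−ln 0.9353309) = 20.7233/0.0668549 = 309.974; round up → m = 310.

m = 310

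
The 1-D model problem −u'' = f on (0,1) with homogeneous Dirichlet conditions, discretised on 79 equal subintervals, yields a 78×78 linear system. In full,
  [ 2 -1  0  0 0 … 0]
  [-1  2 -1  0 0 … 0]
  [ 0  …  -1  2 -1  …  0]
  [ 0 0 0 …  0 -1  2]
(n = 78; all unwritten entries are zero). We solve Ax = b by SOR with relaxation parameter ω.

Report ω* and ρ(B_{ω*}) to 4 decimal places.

spectrum of D⁻¹(L+U) = {cos(kπ/79) : 1≤k≤78}; ρ_J = cos(π/79) = 0.9992.
√(1 − cos²(π/79)) = sin(π/79) ≈ 0.03976.
ω* = 2/(1 + 0.03976) = 2/1.03976 = 1.9235.
ρ(B_{ω*}) = ω*−1 = 0.9235

ω* = 1.9235, ρ_SOR = 0.9235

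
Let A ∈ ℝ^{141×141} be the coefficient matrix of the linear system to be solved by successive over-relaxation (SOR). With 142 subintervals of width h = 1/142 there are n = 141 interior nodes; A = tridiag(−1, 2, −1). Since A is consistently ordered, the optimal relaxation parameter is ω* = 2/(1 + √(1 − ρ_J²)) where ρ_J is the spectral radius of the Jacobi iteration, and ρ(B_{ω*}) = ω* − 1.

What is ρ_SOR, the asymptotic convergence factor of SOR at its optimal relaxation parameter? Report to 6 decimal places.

ρ_SOR = 0.956713

B_J for the 141×141 system has eigenvalues cos(kπ/142); ρ_J = cos(π/142) = 0.999755.
√(1 − cos²(π/142)) = sin(π/142) ≈ 0.0221221.
Then 2/(1+√(1−ρ_J²)) = 2/(1+0.0221221); ω* = 2/1.0221221 = 1.956713.
[ρ_SOR] ω* − 1 = 0.956713.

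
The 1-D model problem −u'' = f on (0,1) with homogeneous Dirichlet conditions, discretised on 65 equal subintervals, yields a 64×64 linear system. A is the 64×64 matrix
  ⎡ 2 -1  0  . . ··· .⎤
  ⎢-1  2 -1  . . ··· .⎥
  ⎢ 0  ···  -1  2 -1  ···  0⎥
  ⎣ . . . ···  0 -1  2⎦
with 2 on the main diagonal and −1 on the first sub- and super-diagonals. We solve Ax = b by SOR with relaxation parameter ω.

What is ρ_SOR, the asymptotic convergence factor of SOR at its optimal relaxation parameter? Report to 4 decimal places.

ρ_SOR = 0.9078

With n=64, ρ(Jacobi) = cos(π/65) = 0.9988.
1 − cos²(π/65) = sin²(π/65) ⇒ √(1−ρ_J²) = sin(π/65) = 0.04831.
[ω*] 2 ÷ (1 + 0.04831) = 2 ÷ 1.04831 = 1.9078.
Hence ρ(B_{ω*}) = 1.9078 − 1 = 0.9078.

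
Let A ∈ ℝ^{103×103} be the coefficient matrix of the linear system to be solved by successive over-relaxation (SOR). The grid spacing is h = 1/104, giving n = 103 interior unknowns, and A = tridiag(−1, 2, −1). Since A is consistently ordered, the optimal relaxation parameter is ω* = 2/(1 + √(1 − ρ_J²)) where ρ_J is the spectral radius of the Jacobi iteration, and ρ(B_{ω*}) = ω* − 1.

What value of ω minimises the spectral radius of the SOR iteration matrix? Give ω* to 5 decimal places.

ρ_J = max_k |cos(kπ/104)| = cos(π/104) = 0.99954
√(1−ρ_J²) simplifies to sin(π/104) = 0.030203.
Young: ω* = 2/(1+√(1−ρ_J²)) = 2/(1+0.030203) = 2/1.030203 = 1.94136.
and ρ(B_{ω*}) = 1.94136 − 1 = 0.94136.

ω* = 1.94136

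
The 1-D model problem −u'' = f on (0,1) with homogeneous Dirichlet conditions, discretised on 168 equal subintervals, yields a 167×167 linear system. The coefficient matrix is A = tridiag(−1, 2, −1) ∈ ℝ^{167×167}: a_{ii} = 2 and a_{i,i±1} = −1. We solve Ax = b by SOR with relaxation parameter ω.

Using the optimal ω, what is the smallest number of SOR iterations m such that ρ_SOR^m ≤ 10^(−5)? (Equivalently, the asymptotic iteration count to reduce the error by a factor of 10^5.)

m = 308

n=167: λ(B_J) = 1 − λ(A)/2 = cos(kπ/168); k=1 gives ρ_J = 0.9998252.
root = sin(π/168) = 0.0186989  (since 1−cos² = sin²).
[ω*] 2 ÷ (1 + 0.0186989) = 2 ÷ 1.0186989 = 1.9632887.
[ρ_SOR] ω* − 1 = 0.9632887.
Need (0.9632887)^m ≤ 10^(−5): m ≥ 5·ln10/|ln 0.9632887| = 11.5129/0.0374021 = 307.814 ⇒ m = 308.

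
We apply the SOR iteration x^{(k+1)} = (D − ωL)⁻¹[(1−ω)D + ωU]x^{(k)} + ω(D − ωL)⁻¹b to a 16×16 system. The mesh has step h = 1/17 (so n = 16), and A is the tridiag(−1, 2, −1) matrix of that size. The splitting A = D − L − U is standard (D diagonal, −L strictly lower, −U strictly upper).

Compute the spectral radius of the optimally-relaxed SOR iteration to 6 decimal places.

ρ_SOR = 0.689547

[ρ_J] n=16: ρ(B_J) = cos(π/(n+1)) = cos(π/17) = 0.982973.
√(1−ρ_J²) simplifies to sin(π/17) = 0.1837495.
Then 2/(1+√(1−ρ_J²)) = 2/(1+0.1837495); ω* = 2/1.1837495 = 1.689547.
[ρ_SOR] ω* − 1 = 0.689547.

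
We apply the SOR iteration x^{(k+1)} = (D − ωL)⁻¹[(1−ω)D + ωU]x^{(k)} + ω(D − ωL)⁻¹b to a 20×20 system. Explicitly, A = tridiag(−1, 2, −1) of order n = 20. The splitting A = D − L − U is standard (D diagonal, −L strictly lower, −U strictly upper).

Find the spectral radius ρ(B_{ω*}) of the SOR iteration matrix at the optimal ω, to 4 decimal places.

[ρ_J] n=20: ρ(B_J) = cos(π/(n+1)) = cos(π/21) = 0.9888.
√(1 − cos²(π/21)) = sin(π/21) ≈ 0.14904.
ω* = 2/(1 + 0.14904) = 2/1.14904 = 1.7406.
ρ(B_{ω*}) = ω*−1 = 0.7406

ρ_SOR = 0.7406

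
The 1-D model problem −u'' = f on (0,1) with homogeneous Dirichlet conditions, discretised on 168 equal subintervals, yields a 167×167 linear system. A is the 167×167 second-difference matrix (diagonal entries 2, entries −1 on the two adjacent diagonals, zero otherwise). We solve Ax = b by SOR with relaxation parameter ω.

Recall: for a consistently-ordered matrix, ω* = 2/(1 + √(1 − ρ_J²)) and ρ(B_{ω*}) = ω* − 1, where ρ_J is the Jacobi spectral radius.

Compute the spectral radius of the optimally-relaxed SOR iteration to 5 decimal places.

ρ_SOR = 0.96329

With n=167, ρ(Jacobi) = cos(π/168) = 0.99983.
1 − cos²(π/168) = sin²(π/168) ⇒ √(1−ρ_J²) = sin(π/168) = 0.018699.
ω* = 2 / (1 + 0.018699) = 2 / 1.018699 ≈ 1.96329.
At ω = 1.96329 every |λ(B_ω)| = ω−1, so ρ_SOR = 0.96329.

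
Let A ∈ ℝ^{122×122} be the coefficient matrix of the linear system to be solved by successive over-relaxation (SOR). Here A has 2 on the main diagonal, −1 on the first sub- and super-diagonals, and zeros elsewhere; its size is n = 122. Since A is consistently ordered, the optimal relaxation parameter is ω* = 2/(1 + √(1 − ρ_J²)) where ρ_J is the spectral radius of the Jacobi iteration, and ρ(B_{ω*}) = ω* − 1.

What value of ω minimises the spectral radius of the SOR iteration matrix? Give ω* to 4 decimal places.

ω* = 1.9502

½·tridiag(1,0,1) at n=122: λ_k = cos(kπ/123); max |λ| at k=1 ⇒ ρ_J = cos(π/123) ≈ 0.9997.
√(1−ρ_J²) = |sin(π/123)| = 0.02554
ω* = 2/(1 + 0.02554) = 2/1.02554 = 1.9502.
[ρ_SOR] ω* − 1 = 0.9502.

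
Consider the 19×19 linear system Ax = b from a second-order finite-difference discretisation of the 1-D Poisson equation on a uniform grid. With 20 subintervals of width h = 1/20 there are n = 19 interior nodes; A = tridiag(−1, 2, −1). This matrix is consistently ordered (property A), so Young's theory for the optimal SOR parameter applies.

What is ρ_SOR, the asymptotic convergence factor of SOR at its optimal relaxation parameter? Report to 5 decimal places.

ρ_SOR = 0.72945

½·tridiag(1,0,1) at n=19: λ_k = cos(kπ/20); max |λ| at k=1 ⇒ ρ_J = cos(π/20) ≈ 0.98769.
√(1 − cos²(π/20)) = sin(π/20) ≈ 0.156434.
[ω*] 2 ÷ (1 + 0.156434) = 2 ÷ 1.156434 = 1.72945.
Hence ρ(B_{ω*}) = 1.72945 − 1 = 0.72945.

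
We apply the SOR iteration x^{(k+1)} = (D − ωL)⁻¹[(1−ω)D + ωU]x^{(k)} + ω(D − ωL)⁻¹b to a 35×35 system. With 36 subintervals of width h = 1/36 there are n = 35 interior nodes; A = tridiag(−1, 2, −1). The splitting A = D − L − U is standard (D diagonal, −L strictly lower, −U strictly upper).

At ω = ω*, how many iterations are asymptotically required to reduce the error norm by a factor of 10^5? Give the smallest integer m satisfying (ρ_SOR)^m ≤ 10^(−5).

With n=35, ρ(Jacobi) = cos(π/36) = 0.9961947.
root = sin(π/36) = 0.0871557  (since 1−cos² = sin²).
So ω* = 2/1.0871557 = 1.8396629 (Young).
At ω = 1.8396629 every |λ(B_ω)| = ω−1, so ρ_SOR = 0.8396629.
(0.8396629)^m ≤ 10^{−5}  ⇒  m·ln(0.8396629) ≤ −5·ln10  ⇒  m ≥ 65.880  ⇒  m = 66

m = 66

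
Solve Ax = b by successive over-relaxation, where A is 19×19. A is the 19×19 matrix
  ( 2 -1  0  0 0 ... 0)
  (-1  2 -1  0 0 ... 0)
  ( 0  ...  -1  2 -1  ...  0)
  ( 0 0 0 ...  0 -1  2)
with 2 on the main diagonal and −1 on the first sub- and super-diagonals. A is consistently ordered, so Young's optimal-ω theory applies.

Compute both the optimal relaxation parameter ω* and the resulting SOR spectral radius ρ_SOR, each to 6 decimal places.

ω* = 1.729454, ρ_SOR = 0.729454

spectrum of D⁻¹(L+U) = {cos(kπ/20) : 1≤k≤19}; ρ_J = cos(π/20) = 0.987688.
1 − cos²(π/20) = sin²(π/20) ⇒ √(1−ρ_J²) = sin(π/20) = 0.1564345.
So ω* = 2/1.1564345 = 1.729454 (Young).
At ω = 1.729454 every |λ(B_ω)| = ω−1, so ρ_SOR = 0.729454.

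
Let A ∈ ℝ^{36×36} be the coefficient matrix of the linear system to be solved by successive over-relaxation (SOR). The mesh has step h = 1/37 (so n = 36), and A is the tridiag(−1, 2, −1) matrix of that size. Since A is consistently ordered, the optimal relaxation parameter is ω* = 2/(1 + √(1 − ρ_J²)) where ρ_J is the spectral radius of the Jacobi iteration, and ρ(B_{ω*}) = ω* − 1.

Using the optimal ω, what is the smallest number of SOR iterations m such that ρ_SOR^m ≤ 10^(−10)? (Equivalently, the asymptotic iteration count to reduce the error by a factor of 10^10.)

m = 136

With n=36, ρ(Jacobi) = cos(π/37) = 0.9963975.
1 − cos²(π/37) = sin²(π/37) ⇒ √(1−ρ_J²) = sin(π/37) = 0.0848059.
So ω* = 2/1.0848059 = 1.8436478 (Young).
and ρ(B_{ω*}) = 1.8436478 − 1 = 0.8436478.
ρ_SOR^m ≤ 10^(−10) ⇔ m ≥ 10·ln10/(−ln 0.8436478) = 23.0259/0.17002 = 135.431; m = ⌈135.431⌉ = 136.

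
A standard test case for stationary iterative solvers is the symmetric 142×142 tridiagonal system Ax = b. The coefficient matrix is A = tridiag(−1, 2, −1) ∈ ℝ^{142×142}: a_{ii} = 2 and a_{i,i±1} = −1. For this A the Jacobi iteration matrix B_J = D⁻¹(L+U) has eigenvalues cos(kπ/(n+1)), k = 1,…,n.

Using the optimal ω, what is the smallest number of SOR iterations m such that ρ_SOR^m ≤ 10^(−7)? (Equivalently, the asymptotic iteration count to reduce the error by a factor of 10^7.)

m = 367

spectrum of D⁻¹(L+U) = {cos(kπ/143) : 1≤k≤142}; ρ_J = cos(π/143) = 0.9997587.
√(1−ρ_J²) simplifies to sin(π/143) = 0.0219674.
Young: ω* = 2/(1+√(1−ρ_J²)) = 2/(1+0.0219674) = 2/1.0219674 = 1.9570096.
ρ_SOR = ω* − 1 = 1.9570096 − 1 = 0.9570096.
For 7 digits: m = 7·ln10 / (−ln 0.9570096) = 16.1181/0.0439419 = 366.805; round up → m = 367.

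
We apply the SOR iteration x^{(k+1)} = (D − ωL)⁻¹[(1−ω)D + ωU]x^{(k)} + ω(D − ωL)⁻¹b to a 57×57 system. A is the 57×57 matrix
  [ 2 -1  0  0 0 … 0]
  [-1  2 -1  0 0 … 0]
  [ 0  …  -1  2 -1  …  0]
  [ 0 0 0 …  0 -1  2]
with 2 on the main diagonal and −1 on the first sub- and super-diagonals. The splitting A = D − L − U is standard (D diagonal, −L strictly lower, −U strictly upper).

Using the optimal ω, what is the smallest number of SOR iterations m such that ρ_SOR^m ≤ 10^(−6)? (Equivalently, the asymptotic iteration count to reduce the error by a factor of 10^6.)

m = 128

spectrum of D⁻¹(L+U) = {cos(kπ/58) : 1≤k≤57}; ρ_J = cos(π/58) = 0.9985334.
√(1−ρ_J²) simplifies to sin(π/58) = 0.0541389.
Young: ω* = 2/(1+√(1−ρ_J²)) = 2/(1+0.0541389) = 2/1.0541389 = 1.8972832.
ρ(B_{ω*}) = ω*−1 = 0.8972832
Need (0.8972832)^m ≤ 10^(−6): m ≥ 6·ln10/|ln 0.8972832| = 13.8155/0.108384 = 127.468 ⇒ m = 128.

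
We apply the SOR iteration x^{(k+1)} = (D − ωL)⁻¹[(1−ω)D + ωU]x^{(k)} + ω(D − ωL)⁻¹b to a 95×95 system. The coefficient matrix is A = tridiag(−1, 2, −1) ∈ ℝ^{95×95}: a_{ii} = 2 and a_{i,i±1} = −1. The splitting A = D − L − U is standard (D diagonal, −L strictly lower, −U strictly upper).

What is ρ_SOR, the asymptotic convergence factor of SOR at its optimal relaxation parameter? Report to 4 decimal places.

½·tridiag(1,0,1) at n=95: λ_k = cos(kπ/96); max |λ| at k=1 ⇒ ρ_J = cos(π/96) ≈ 0.9995.
√(1−ρ_J²) simplifies to sin(π/96) = 0.03272.
So ω* = 2/1.03272 = 1.9366 (Young).
[ρ_SOR] ω* − 1 = 0.9366.

ρ_SOR = 0.9366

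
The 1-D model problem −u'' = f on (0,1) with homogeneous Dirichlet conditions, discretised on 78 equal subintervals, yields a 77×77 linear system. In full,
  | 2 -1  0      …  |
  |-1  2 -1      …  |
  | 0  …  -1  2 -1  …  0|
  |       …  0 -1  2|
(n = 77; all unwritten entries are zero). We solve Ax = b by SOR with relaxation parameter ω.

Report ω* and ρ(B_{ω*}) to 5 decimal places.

ω* = 1.92259, ρ_SOR = 0.92259

With n=77, ρ(Jacobi) = cos(π/78) = 0.99919.
√(1−ρ_J²) simplifies to sin(π/78) = 0.040266.
Then 2/(1+√(1−ρ_J²)) = 2/(1+0.040266); ω* = 2/1.040266 = 1.92259.
and ρ(B_{ω*}) = 1.92259 − 1 = 0.92259.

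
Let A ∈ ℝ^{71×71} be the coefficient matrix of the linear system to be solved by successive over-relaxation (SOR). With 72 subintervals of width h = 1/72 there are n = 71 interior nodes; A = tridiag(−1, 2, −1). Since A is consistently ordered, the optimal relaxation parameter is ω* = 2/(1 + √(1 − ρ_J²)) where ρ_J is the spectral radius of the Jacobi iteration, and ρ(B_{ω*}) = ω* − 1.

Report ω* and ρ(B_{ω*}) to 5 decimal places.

ω* = 1.91641, ρ_SOR = 0.91641

B_J for the 71×71 system has eigenvalues cos(kπ/72); ρ_J = cos(π/72) = 0.99905.
√(1 − cos²(π/72)) = sin(π/72) ≈ 0.043619.
ω* = 2/(1+0.043619) = 1.91641
[ρ_SOR] ω* − 1 = 0.91641.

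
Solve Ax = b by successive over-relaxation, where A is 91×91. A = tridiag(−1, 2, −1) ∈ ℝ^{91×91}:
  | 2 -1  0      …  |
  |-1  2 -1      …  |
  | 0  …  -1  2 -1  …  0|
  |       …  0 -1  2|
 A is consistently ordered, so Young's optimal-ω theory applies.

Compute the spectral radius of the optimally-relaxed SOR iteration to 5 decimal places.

½·tridiag(1,0,1) at n=91: λ_k = cos(kπ/92); max |λ| at k=1 ⇒ ρ_J = cos(π/92) ≈ 0.99942.
1 − cos²(π/92) = sin²(π/92) ⇒ √(1−ρ_J²) = sin(π/92) = 0.034141.
ω* = 2/(1+0.034141) = 1.93397
ρ_SOR = ω* − 1 ≈ 0.93397.

ρ_SOR = 0.93397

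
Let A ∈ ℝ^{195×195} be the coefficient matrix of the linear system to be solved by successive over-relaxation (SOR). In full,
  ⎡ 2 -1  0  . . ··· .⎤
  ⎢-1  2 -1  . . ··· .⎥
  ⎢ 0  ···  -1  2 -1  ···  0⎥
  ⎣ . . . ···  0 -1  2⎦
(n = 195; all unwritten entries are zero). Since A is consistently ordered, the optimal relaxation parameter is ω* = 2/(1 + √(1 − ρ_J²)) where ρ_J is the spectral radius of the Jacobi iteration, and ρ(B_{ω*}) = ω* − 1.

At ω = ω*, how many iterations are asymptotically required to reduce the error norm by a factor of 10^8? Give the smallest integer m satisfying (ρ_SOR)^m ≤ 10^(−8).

ρ_J = max_k |cos(kπ/196)| = cos(π/196) = 0.9998715
√(1−ρ_J²) simplifies to sin(π/196) = 0.0160278.
ω* = 2/(1 + 0.0160278) = 2/1.0160278 = 1.9684501.
At ω = 1.9684501 every |λ(B_ω)| = ω−1, so ρ_SOR = 0.9684501.
8·ln10 = 18.4207; −ln(0.9684501) = 0.0320583; m = ⌈18.4207/0.0320583⌉ = ⌈574.600⌉ = 575.

m = 575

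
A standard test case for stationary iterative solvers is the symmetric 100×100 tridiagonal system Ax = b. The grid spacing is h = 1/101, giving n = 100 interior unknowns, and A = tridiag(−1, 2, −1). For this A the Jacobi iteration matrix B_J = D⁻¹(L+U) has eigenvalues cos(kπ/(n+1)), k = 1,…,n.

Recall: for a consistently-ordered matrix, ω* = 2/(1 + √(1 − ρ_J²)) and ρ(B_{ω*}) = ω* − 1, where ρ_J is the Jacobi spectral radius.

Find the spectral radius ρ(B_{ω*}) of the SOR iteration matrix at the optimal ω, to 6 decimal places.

ρ_SOR = 0.939676

spectrum of D⁻¹(L+U) = {cos(kπ/101) : 1≤k≤100}; ρ_J = cos(π/101) = 0.999516.
√(1 − cos²(π/101)) = sin(π/101) ≈ 0.0310999.
ω* = 2/(1 + 0.0310999) = 2/1.0310999 = 1.939676.
and ρ(B_{ω*}) = 1.939676 − 1 = 0.939676.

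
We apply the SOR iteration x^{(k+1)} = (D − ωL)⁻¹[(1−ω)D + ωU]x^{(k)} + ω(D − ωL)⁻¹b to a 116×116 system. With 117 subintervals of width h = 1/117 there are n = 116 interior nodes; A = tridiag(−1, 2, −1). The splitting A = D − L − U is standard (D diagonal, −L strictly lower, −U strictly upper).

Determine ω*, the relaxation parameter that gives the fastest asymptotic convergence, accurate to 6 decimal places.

½·tridiag(1,0,1) at n=116: λ_k = cos(kπ/117); max |λ| at k=1 ⇒ ρ_J = cos(π/117) ≈ 0.999640.
√(1 − cos²(π/117)) = sin(π/117) ≈ 0.0268480.
ω* = 2/(1+0.0268480) = 1.947708
[ρ_SOR] ω* − 1 = 0.947708.

ω* = 1.947708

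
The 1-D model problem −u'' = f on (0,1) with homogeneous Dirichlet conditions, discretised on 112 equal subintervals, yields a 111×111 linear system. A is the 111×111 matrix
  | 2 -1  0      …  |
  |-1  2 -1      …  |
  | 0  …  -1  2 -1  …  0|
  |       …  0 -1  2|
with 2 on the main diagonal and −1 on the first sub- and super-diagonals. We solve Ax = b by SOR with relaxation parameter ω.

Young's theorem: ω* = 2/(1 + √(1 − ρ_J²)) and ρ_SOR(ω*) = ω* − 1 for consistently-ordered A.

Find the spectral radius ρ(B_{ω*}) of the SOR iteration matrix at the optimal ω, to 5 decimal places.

spectrum of D⁻¹(L+U) = {cos(kπ/112) : 1≤k≤111}; ρ_J = cos(π/112) = 0.99961.
root = sin(π/112) = 0.028046  (since 1−cos² = sin²).
ω* = 2/(1 + 0.028046) = 2/1.028046 = 1.94544.
[ρ_SOR] ω* − 1 = 0.94544.

ρ_SOR = 0.94544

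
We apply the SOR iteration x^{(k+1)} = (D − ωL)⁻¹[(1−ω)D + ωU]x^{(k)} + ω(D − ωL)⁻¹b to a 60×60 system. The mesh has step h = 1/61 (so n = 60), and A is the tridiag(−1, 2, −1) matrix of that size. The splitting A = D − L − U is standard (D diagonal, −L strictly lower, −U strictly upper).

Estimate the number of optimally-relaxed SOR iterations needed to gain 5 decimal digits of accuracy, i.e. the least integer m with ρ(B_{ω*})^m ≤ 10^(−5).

spectrum of D⁻¹(L+U) = {cos(kπ/61) : 1≤k≤60}; ρ_J = cos(π/61) = 0.9986741.
1 − cos²(π/61) = sin²(π/61) ⇒ √(1−ρ_J²) = sin(π/61) = 0.0514788.
Then 2/(1+√(1−ρ_J²)) = 2/(1+0.0514788); ω* = 2/1.0514788 = 1.9020830.
ρ_SOR = ω* − 1 = 1.9020830 − 1 = 0.9020830.
Need (0.9020830)^m ≤ 10^(−5): m ≥ 5·ln10/|ln 0.9020830| = 11.5129/0.103049 = 111.723 ⇒ m = 112.

m = 112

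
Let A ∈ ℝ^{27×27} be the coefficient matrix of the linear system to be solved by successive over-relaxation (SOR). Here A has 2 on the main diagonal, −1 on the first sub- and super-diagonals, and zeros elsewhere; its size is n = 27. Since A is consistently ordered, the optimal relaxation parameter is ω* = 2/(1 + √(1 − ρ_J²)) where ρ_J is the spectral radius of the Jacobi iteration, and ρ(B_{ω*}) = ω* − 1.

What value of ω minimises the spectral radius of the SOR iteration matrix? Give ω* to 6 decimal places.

ρ_J = max_k |cos(kπ/28)| = cos(π/28) = 0.993712
1 − cos²(π/28) = sin²(π/28) ⇒ √(1−ρ_J²) = sin(π/28) = 0.1119645.
ω* = 2/(1 + 0.1119645) = 2/1.1119645 = 1.798619.
ρ_SOR = ω* − 1 ≈ 0.798619.

ω* = 1.798619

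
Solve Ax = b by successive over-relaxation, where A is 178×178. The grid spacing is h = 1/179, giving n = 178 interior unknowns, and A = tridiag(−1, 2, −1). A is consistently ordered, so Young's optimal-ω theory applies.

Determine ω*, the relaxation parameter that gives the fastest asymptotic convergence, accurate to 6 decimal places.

ω* = 1.965506

spectrum of D⁻¹(L+U) = {cos(kπ/179) : 1≤k≤178}; ρ_J = cos(π/179) = 0.999846.
√(1−ρ_J²) simplifies to sin(π/179) = 0.0175499.
ω* = 2 / (1 + 0.0175499) = 2 / 1.0175499 ≈ 1.965506.
At ω = 1.965506 every |λ(B_ω)| = ω−1, so ρ_SOR = 0.965506.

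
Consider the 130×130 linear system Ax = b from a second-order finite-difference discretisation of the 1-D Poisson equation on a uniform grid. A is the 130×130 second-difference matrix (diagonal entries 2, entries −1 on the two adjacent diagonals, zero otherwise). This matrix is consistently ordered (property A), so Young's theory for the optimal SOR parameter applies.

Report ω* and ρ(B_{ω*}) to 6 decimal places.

ω* = 1.953164, ρ_SOR = 0.953164

n=130: λ(B_J) = 1 − λ(A)/2 = cos(kπ/131); k=1 gives ρ_J = 0.999712.
√(1−ρ_J²) = |sin(π/131)| = 0.0239793
Young: ω* = 2/(1+√(1−ρ_J²)) = 2/(1+0.0239793) = 2/1.0239793 = 1.953164.
and ρ(B_{ω*}) = 1.953164 − 1 = 0.953164.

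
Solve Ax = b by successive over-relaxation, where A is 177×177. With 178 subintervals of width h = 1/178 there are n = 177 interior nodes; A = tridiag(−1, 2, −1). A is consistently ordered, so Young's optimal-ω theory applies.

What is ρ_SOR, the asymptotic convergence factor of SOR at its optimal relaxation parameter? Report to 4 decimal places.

ρ_SOR = 0.9653

With n=177, ρ(Jacobi) = cos(π/178) = 0.9998.
root = sin(π/178) = 0.01765  (since 1−cos² = sin²).
ω* = 2 / (1 + 0.01765) = 2 / 1.01765 ≈ 1.9653.
At ω = 1.9653 every |λ(B_ω)| = ω−1, so ρ_SOR = 0.9653.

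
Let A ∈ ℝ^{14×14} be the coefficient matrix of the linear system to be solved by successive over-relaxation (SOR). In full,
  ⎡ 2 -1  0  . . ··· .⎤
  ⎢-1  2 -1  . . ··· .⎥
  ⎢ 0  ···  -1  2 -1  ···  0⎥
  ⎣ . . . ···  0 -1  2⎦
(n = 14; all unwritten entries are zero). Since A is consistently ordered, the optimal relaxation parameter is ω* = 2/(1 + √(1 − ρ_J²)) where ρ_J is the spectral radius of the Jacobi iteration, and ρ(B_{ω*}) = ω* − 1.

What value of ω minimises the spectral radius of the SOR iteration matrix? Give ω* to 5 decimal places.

ω* = 1.65575

[ρ_J] n=14: ρ(B_J) = cos(π/(n+1)) = cos(π/15) = 0.97815.
√(1−ρ_J²) simplifies to sin(π/15) = 0.207912.
Then 2/(1+√(1−ρ_J²)) = 2/(1+0.207912); ω* = 2/1.207912 = 1.65575.
ρ_SOR = ω* − 1 ≈ 0.65575.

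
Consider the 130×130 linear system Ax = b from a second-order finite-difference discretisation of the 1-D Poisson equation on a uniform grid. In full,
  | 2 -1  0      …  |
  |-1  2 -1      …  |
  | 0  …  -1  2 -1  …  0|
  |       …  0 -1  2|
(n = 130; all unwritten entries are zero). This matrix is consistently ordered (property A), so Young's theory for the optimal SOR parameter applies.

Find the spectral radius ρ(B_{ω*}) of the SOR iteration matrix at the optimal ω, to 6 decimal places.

ρ_SOR = 0.953164

spectrum of D⁻¹(L+U) = {cos(kπ/131) : 1≤k≤130}; ρ_J = cos(π/131) = 0.999712.
root = sin(π/131) = 0.0239793  (since 1−cos² = sin²).
Then 2/(1+√(1−ρ_J²)) = 2/(1+0.0239793); ω* = 2/1.0239793 = 1.953164.
ρ_SOR = ω* − 1 ≈ 0.953164.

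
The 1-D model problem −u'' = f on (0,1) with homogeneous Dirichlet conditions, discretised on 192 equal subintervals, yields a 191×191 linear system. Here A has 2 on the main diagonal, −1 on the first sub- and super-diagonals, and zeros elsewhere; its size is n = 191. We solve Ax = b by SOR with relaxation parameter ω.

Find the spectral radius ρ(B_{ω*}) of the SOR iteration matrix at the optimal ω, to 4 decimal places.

ρ_J = max_k |cos(kπ/192)| = cos(π/192) = 0.9999
√(1−ρ_J²) simplifies to sin(π/192) = 0.01636.
So ω* = 2/1.01636 = 1.9678 (Young).
ρ_SOR = ω* − 1 = 1.9678 − 1 = 0.9678.

ρ_SOR = 0.9678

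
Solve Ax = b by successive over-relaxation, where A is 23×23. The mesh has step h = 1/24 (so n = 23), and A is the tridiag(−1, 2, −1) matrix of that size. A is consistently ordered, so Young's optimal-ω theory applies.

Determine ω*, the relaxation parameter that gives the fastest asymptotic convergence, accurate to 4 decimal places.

n=23: λ(B_J) = 1 − λ(A)/2 = cos(kπ/24); k=1 gives ρ_J = 0.9914.
√(1 − cos²(π/24)) = sin(π/24) ≈ 0.13053.
ω* = 2 / (1 + 0.13053) = 2 / 1.13053 ≈ 1.7691.
Hence ρ(B_{ω*}) = 1.7691 − 1 = 0.7691.

ω* = 1.7691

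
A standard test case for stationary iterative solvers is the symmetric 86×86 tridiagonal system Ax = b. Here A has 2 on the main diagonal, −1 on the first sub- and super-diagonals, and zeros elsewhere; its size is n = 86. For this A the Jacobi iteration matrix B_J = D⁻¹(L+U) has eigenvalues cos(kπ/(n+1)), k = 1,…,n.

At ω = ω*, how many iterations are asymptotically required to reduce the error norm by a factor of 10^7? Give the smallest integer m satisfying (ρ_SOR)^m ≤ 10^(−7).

spectrum of D⁻¹(L+U) = {cos(kπ/87) : 1≤k≤86}; ρ_J = cos(π/87) = 0.9993481.
√(1−ρ_J²) = |sin(π/87)| = 0.0361024
So ω* = 2/1.0361024 = 1.9303111 (Young).
Hence ρ(B_{ω*}) = 1.9303111 − 1 = 0.9303111.
7·ln10 = 16.1181; −ln(0.9303111) = 0.0722362; m = ⌈16.1181/0.0722362⌉ = ⌈223.131⌉ = 224.

m = 224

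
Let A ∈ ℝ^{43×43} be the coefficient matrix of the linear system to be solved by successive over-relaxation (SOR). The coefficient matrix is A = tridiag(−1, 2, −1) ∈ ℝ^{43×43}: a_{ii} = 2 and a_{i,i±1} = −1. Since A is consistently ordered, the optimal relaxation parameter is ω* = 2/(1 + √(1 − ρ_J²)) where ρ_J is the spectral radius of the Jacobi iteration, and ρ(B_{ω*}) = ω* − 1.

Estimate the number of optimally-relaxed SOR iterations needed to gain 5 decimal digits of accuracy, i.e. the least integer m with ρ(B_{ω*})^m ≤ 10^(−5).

With n=43, ρ(Jacobi) = cos(π/44) = 0.9974521.
root = sin(π/44) = 0.0713392  (since 1−cos² = sin²).
Young: ω* = 2/(1+√(1−ρ_J²)) = 2/(1+0.0713392) = 2/1.0713392 = 1.8668224.
and ρ(B_{ω*}) = 1.8668224 − 1 = 0.8668224.
ρ_SOR^m ≤ 10^(−5) ⇔ m ≥ 5·ln10/(−ln 0.8668224) = 11.5129/0.142921 = 80.554; m = ⌈80.554⌉ = 81.

m = 81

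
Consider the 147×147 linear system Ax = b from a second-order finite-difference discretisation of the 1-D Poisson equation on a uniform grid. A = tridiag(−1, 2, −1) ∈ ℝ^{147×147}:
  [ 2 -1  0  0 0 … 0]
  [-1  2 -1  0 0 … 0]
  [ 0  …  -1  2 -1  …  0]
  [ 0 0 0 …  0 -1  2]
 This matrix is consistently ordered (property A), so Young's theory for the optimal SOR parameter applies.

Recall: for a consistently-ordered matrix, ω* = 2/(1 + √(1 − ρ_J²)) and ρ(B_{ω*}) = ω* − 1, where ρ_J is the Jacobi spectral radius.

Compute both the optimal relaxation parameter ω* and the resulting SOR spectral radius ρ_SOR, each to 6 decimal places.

ω* = 1.958432, ρ_SOR = 0.958432

[ρ_J] n=147: ρ(B_J) = cos(π/(n+1)) = cos(π/148) = 0.999775.
√(1−ρ_J²) simplifies to sin(π/148) = 0.0212254.
ω* = 2/(1 + 0.0212254) = 2/1.0212254 = 1.958432.
Hence ρ(B_{ω*}) = 1.958432 − 1 = 0.958432.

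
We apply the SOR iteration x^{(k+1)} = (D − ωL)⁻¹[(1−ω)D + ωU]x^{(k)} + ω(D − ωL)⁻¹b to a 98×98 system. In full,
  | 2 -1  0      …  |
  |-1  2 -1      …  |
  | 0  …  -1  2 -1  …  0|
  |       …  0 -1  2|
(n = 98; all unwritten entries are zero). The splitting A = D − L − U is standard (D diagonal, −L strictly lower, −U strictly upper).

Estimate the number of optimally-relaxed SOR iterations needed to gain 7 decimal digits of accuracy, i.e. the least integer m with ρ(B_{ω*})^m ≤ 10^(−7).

½·tridiag(1,0,1) at n=98: λ_k = cos(kπ/99); max |λ| at k=1 ⇒ ρ_J = cos(π/99) ≈ 0.9994965.
root = sin(π/99) = 0.0317279  (since 1−cos² = sin²).
ω* = 2/(1+0.0317279) = 1.9384956
[ρ_SOR] ω* − 1 = 0.9384956.
7·ln10 = 16.1181; −ln(0.9384956) = 0.0634771; m = ⌈16.1181/0.0634771⌉ = ⌈253.920⌉ = 254.

m = 254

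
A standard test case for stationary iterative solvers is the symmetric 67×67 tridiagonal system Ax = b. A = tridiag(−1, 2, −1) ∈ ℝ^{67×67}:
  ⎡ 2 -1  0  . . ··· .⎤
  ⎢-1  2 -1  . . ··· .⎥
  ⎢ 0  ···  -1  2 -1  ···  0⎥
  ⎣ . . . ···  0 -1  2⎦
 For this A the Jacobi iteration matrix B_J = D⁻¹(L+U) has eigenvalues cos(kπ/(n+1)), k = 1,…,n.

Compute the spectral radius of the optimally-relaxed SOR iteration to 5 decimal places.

ρ_SOR = 0.91171

[ρ_J] n=67: ρ(B_J) = cos(π/(n+1)) = cos(π/68) = 0.99893.
√(1 − cos²(π/68)) = sin(π/68) ≈ 0.046183.
ω* = 2/(1+0.046183) = 1.91171
and ρ(B_{ω*}) = 1.91171 − 1 = 0.91171.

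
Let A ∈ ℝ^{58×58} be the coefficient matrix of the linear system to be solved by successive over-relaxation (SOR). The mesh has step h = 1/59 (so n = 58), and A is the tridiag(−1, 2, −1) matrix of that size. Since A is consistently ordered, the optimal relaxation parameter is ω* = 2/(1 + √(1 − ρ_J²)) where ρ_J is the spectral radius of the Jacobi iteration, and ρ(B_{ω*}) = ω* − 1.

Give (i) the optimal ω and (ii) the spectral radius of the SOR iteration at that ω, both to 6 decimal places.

With n=58, ρ(Jacobi) = cos(π/59) = 0.998583.
√(1−ρ_J²) = |sin(π/59)| = 0.0532222
Young: ω* = 2/(1+√(1−ρ_J²)) = 2/(1+0.0532222) = 2/1.0532222 = 1.898935.
and ρ(B_{ω*}) = 1.898935 − 1 = 0.898935.

ω* = 1.898935, ρ_SOR = 0.898935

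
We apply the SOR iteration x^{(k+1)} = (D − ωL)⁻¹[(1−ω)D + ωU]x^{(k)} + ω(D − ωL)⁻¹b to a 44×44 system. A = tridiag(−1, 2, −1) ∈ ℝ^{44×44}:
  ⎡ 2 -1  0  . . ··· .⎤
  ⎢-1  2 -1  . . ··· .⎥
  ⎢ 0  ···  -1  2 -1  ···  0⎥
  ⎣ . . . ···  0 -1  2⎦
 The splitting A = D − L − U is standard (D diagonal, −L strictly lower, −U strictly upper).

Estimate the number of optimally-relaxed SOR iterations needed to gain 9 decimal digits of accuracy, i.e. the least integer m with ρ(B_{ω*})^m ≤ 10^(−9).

m = 149

With n=44, ρ(Jacobi) = cos(π/45) = 0.9975641.
√(1−ρ_J²) = |sin(π/45)| = 0.0697565
Young: ω* = 2/(1+√(1−ρ_J²)) = 2/(1+0.0697565) = 2/1.0697565 = 1.8695843.
[ρ_SOR] ω* − 1 = 0.8695843.
ρ_SOR^m ≤ 10^(−9) ⇔ m ≥ 9·ln10/(−ln 0.8695843) = 20.7233/0.13974 = 148.299; m = ⌈148.299⌉ = 149.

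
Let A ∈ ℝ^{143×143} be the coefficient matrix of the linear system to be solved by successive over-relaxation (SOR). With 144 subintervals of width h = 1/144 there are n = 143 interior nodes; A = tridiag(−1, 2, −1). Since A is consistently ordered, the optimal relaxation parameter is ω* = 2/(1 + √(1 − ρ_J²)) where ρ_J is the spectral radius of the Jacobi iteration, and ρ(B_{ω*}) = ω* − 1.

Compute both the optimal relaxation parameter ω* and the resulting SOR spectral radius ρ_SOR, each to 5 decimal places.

ω* = 1.95730, ρ_SOR = 0.95730

B_J for the 143×143 system has eigenvalues cos(kπ/144); ρ_J = cos(π/144) = 0.99976.
root = sin(π/144) = 0.021815  (since 1−cos² = sin²).
ω* = 2/(1+0.021815) = 1.95730
Hence ρ(B_{ω*}) = 1.95730 − 1 = 0.95730.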